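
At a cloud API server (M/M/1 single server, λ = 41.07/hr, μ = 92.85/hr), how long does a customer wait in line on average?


ρ = 41.07/92.85 = 0.4423
Wq = ρ/(μ−λ) = 0.4423/(92.85 − 41.07) = 0.4423/51.78 = 0.008542 hr

Final: 0.008542 hr


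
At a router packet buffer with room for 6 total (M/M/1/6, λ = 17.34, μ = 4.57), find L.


ρ = 17.34/4.57 = 3.7943
L = ρ[1 − (K+1)ρ^K + Kρ^(K+1)] / [(1−ρ)(1−ρ^(K+1))]
Numerator: 3.7943·(1 − 7·2983.989966 + 6·11322.185122) = 178507.828896
Denominator: (-2.7943)·(-11321.185122) = 31634.908974
L = 178507.828896/31634.908974 = 5.6427

Final: 5.6427


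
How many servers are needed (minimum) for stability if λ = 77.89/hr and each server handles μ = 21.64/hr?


Stability requires cμ > λ ⇔ c > λ/μ.
λ/μ = 77.89/21.64 = 3.5994
Minimum integer c = ⌊3.5994⌋ + 1 = 4
Check: 4·21.64 = 86.56 > 77.89, while 3·21.64 = 64.92 ≤ 77.89

Final: 4 servers


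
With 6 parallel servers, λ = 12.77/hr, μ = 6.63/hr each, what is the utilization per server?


ρ = λ/(cμ) = 12.77/(6·6.63) = 12.77/39.78 = 0.3210

Final: 0.3210


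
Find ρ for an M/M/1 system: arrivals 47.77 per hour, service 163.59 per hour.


ρ = λ/μ = 47.77/163.59 = 0.2920

Final: 0.2920


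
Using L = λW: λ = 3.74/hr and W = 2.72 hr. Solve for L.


L = λW = 3.74·2.72 = 10.1728

Final: 10.1728


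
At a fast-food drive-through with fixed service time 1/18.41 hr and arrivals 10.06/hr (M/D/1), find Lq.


ρ = 10.06/18.41 = 0.5464
M/D/1: Lq = ρ²/(2(1−ρ)) = 0.2986/(2·0.4536) = 0.32917

Final: 0.32917


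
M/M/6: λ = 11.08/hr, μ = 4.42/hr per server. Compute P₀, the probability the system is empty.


a = λ/μ = 11.08/4.42 = 2.5068; ρ = a/c = 0.4178
Σ_{k=0}^{5} a^k/k! (terms k=0..5) = 1.00000 + 2.50679 + 3.14199 + 2.62543 + 1.64535 + 0.82491 = 11.74447
Tail: a^6/(6!(1−ρ)) = 248.14467/(720·0.5822) = 0.59197
P₀ = 1/(11.74447 + 0.59197) = 1/12.33644 = 0.081061

Final: 0.081061


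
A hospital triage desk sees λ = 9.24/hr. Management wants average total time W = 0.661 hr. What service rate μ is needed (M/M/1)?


W = 1/(μ−λ) ⇒ μ − λ = 1/W = 1/0.661 = 1.5129
μ = λ + 1/W = 9.24 + 1.5129 = 10.7529 per hr

Final: 10.7529 /hr


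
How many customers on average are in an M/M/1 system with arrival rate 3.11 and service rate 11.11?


ρ = λ/μ = 3.11/11.11 = 0.2799
L = ρ/(1−ρ) = 0.2799/(1 − 0.2799) = 0.2799/0.7201 = 0.3888

Final: 0.3888


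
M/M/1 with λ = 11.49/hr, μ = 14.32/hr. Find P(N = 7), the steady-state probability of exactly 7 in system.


ρ = 11.49/14.32 = 0.8024
P_n = (1−ρ)·ρ^n = (1 − 0.8024)·0.8024^7 = 0.1976·0.214111 = 0.042314

Final: 0.042314


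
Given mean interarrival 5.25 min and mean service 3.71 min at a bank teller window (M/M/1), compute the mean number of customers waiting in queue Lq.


λ = 60/5.25 = 11.4286 /hr
μ = 60/3.71 = 16.1725 /hr
ρ = λ/μ = 11.4286/16.1725 = 0.7067
Lq = ρ²/(1−ρ) = 0.4994/0.2933 = 1.7024

Final: 1.7024


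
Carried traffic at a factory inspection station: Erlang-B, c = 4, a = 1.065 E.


B(4,1.065) = 0.018567 (Erlang-B)
Carried load = a(1 − B) = 1.065·(1 − 0.018567) = 1.065·0.981433 = 1.0452 E

Final: 1.0452 Erlangs


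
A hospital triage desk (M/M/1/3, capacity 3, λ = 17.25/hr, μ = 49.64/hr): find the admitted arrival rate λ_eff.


ρ = 0.3475; P_K = (1−ρ)ρ^3/(1−ρ^4) = 0.027786
λ_eff = λ(1 − P_K) = 17.25·(1 − 0.027786) = 17.25·0.972214 = 16.7707 /hr

Final: 16.7707 /hr


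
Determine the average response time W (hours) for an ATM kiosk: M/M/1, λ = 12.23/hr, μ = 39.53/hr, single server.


W = 1/(μ−λ) = 1/(39.53 − 12.23) = 1/27.30 = 0.03663 hr

Final: 0.03663 hr


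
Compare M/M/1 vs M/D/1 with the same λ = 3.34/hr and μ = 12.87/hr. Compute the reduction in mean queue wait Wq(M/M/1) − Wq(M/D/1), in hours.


ρ = 3.34/12.87 = 0.2595
Wq(M/M/1) = ρ/(μ−λ) = 0.2595/9.53 = 0.02723 hr
Wq(M/D/1) = ρ/(2(μ−λ)) = 0.01362 hr
Savings = 0.02723 − 0.01362 = 0.01362 hr

Final: 0.01362 hr


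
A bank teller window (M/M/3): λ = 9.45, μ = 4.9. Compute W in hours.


a = 1.9286; ρ = 0.6429; P₀ = 0.122915
Lq = P₀·a^c·ρ/(c!(1−ρ)²) = 0.74061
Wq = Lq/λ = 0.74061/9.45 = 0.07837 hr
W = Wq + 1/μ = 0.07837 + 0.20408 = 0.28245 hr

Final: 0.28245 hr


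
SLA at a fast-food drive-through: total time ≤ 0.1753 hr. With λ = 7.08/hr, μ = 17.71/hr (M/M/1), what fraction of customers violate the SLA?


W ~ Exponential(μ−λ) for M/M/1.
μ − λ = 17.71 − 7.08 = 10.6300
P(W > t) = e^{−(μ−λ)t} = e^{−1.8634} = 0.155138

Final: 0.155138


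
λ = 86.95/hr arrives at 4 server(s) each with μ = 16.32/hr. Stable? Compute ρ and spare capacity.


Total capacity cμ = 4·16.32 = 65.28/hr
ρ = λ/(cμ) = 86.95/65.28 = 1.3320
Stable ⇔ ρ < 1: NO
Spare capacity = cμ − λ = 65.28 − 86.95 = -21.67/hr

Final: ρ = 1.3320; unstable; margin = -21.67/hr


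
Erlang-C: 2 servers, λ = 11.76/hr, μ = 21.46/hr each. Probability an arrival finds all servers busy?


a = λ/μ = 0.5480; ρ = a/2 = 0.2740
P₀ = 0.569861 (from M/M/c formula)
C(c,a) = [a^c/(c!(1−ρ))]·P₀ = [0.30030/(2·0.7260)]·0.569861
= 0.20682·0.569861 = 0.117857

Final: 0.117857


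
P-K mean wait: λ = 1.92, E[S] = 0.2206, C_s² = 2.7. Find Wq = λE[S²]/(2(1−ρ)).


ρ = λ·E[S] = 1.92·0.2206 = 0.4236
E[S²] = E[S]²(1+C_s²) = 0.2206²·(1+2.7) = 0.180058
Wq = λ·E[S²]/(2(1−ρ)) = 1.92·0.180058/(2·0.5764) = 0.29986 hr

Final: 0.29986 hr


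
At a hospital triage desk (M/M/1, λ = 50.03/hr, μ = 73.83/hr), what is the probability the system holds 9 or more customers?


ρ = 50.03/73.83 = 0.6776
P(N ≥ n) = ρ^n = 0.6776^9 = 0.030129

Final: 0.030129


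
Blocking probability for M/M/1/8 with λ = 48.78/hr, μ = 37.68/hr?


ρ = λ/μ = 48.78/37.68 = 1.2946
P_K = (1−ρ)ρ^K/(1−ρ^(K+1)) = (-0.2946·7.889459)/(1 − 10.213583)
= -2.324124/-9.213583 = 0.252250

Final: 0.252250


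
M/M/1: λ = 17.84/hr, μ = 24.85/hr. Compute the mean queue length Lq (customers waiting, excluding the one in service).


ρ = 17.84/24.85 = 0.7179
Lq = ρ²/(1−ρ) = 0.5154/0.2821 = 1.8270

Final: 1.8270


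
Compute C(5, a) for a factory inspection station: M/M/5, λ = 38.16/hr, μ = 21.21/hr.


a = λ/μ = 1.7992; ρ = a/5 = 0.3598
P₀ = 0.164739 (from M/M/c formula)
C(c,a) = [a^c/(c!(1−ρ))]·P₀ = [18.85118/(120·0.6402)]·0.164739
= 0.24539·0.164739 = 0.040426

Final: 0.040426


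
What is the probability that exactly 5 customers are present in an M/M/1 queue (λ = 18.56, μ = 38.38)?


ρ = 18.56/38.38 = 0.4836
P_n = (1−ρ)·ρ^n = (1 − 0.4836)·0.4836^5 = 0.5164·0.026446 = 0.013657

Final: 0.013657


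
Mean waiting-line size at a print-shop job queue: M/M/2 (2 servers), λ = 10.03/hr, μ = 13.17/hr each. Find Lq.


a = λ/μ = 0.7616; ρ = a/2 = 0.3808
P₀ = 0.448447
Lq = P₀·a^c·ρ / (c!·(1−ρ)²) = 0.448447·0.58000·0.3808/(2·0.38342)
= 0.12916

Final: 0.12916


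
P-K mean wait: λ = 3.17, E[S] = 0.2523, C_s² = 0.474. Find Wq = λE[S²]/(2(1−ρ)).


ρ = λ·E[S] = 3.17·0.2523 = 0.7998
E[S²] = E[S]²(1+C_s²) = 0.2523²·(1+0.474) = 0.093828
Wq = λ·E[S²]/(2(1−ρ)) = 3.17·0.093828/(2·0.2002) = 0.74281 hr

Final: 0.74281 hr


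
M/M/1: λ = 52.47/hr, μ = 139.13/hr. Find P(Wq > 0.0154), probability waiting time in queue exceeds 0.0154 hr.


ρ = 52.47/139.13 = 0.3771
P(Wq > t) = ρ·e^{−(μ−λ)t} = 0.3771·e^{−1.3346}
= 0.3771·0.263273 = 0.099288

Final: 0.099288


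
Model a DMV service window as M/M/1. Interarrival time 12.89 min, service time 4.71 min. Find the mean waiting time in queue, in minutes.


λ = 60/12.89 = 4.6548 /hr
μ = 60/4.71 = 12.7389 /hr
ρ = λ/μ = 4.6548/12.7389 = 0.3654
Wq = ρ/(μ−λ) = 0.3654/(12.7389−4.6548) = 0.04520 hr
In minutes: 0.04520·60 = 2.712 min

Final: 2.712 min


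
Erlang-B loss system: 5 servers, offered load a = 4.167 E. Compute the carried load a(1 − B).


B(5,4.167) = 0.213928 (Erlang-B)
Carried load = a(1 − B) = 4.167·(1 − 0.213928) = 4.167·0.786072 = 3.2756 E

Final: 3.2756 Erlangs


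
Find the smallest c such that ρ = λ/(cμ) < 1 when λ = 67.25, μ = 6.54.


Stability requires cμ > λ ⇔ c > λ/μ.
λ/μ = 67.25/6.54 = 10.2829
Minimum integer c = ⌊10.2829⌋ + 1 = 11
Check: 11·6.54 = 71.94 > 67.25, while 10·6.54 = 65.40 ≤ 67.25

Final: 11 servers


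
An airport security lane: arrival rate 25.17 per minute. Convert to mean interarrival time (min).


Mean interarrival time = 1/λ = 1/25.17 minute = 0.03973 minute
In minutes: 0.03973 × 1 = 0.03973 min

Final: 0.03973 min


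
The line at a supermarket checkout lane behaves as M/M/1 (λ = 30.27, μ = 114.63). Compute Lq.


ρ = 30.27/114.63 = 0.2641
Lq = ρ²/(1−ρ) = 0.06973/0.7359 = 0.09475

Final: 0.09475


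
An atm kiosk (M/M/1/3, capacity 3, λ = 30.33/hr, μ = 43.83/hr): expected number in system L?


ρ = 30.33/43.83 = 0.6920
L = ρ[1 − (K+1)ρ^K + Kρ^(K+1)] / [(1−ρ)(1−ρ^(K+1))]
Numerator: 0.6920·(1 − 4·0.331362 + 3·0.229300) = 0.250813
Denominator: (0.3080)·(0.770700) = 0.237382
L = 0.250813/0.237382 = 1.0566

Final: 1.0566


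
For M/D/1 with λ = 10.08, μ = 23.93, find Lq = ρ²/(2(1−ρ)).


ρ = 10.08/23.93 = 0.4212
M/D/1: Lq = ρ²/(2(1−ρ)) = 0.1774/(2·0.5788) = 0.15328

Final: 0.15328


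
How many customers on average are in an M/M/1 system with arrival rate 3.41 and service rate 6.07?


ρ = λ/μ = 3.41/6.07 = 0.5618
L = ρ/(1−ρ) = 0.5618/(1 − 0.5618) = 0.5618/0.4382 = 1.2820

Final: 1.2820


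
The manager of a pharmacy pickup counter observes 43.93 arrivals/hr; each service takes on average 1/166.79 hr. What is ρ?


ρ = λ/μ = 43.93/166.79 = 0.2634

Final: 0.2634


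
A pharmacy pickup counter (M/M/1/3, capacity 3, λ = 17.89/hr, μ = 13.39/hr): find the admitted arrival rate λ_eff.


ρ = 1.3361; P_K = (1−ρ)ρ^3/(1−ρ^4) = 0.366576
λ_eff = λ(1 − P_K) = 17.89·(1 − 0.366576) = 17.89·0.633424 = 11.3320 /hr

Final: 11.3320 /hr


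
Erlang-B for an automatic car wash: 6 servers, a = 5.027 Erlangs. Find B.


B(c,a) = (a^c/c!) / Σ_{k=0}^{c} a^k/k!
a^6/6! = 22.414075
Σ terms (k=0..6): 1.00000 + 5.02700 + 12.63536 + 21.17266 + 26.60874 + 26.75243 + 22.41407 = 115.610264
B = 22.414075/115.610264 = 0.193876

Final: 0.193876


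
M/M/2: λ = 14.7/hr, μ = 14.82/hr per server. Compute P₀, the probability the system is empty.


a = λ/μ = 14.7/14.82 = 0.9919; ρ = a/c = 0.4960
Σ_{k=0}^{1} a^k/k! (terms k=0..1) = 1.00000 + 0.99190 = 1.99190
Tail: a^2/(2!(1−ρ)) = 0.98387/(2·0.5040) = 0.97597
P₀ = 1/(1.99190 + 0.97597) = 1/2.96787 = 0.336942

Final: 0.336942


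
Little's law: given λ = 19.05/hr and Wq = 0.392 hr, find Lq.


Lq = λWq = 19.05·0.392 = 7.4676

Final: 7.4676


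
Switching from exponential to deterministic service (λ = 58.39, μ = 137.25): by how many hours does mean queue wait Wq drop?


ρ = 58.39/137.25 = 0.4254
Wq(M/M/1) = ρ/(μ−λ) = 0.4254/78.86 = 0.005395 hr
Wq(M/D/1) = ρ/(2(μ−λ)) = 0.002697 hr
Savings = 0.005395 − 0.002697 = 0.002697 hr

Final: 0.002697 hr


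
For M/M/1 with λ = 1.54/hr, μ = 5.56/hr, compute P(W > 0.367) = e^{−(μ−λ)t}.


W ~ Exponential(μ−λ) for M/M/1.
μ − λ = 5.56 − 1.54 = 4.0200
P(W > t) = e^{−(μ−λ)t} = e^{−1.4753} = 0.228701

Final: 0.228701


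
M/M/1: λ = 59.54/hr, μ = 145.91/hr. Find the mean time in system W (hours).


W = 1/(μ−λ) = 1/(145.91 − 59.54) = 1/86.37 = 0.01158 hr

Final: 0.01158 hr


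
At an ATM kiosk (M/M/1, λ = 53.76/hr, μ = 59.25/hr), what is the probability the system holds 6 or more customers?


ρ = 53.76/59.25 = 0.9073
P(N ≥ n) = ρ^n = 0.9073^6 = 0.557989

Final: 0.557989


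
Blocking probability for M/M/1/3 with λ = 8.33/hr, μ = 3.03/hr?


ρ = λ/μ = 8.33/3.03 = 2.7492
P_K = (1−ρ)ρ^K/(1−ρ^(K+1)) = (-1.7492·20.778162)/(1 − 57.122801)
= -36.344639/-56.122801 = 0.647591

Final: 0.647591


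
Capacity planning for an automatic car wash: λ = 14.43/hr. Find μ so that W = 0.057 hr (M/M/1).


W = 1/(μ−λ) ⇒ μ − λ = 1/W = 1/0.057 = 17.5439
μ = λ + 1/W = 14.43 + 17.5439 = 31.9739 per hr

Final: 31.9739 /hr


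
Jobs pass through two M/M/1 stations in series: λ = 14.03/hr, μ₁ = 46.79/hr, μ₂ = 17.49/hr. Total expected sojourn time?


Each node sees arrival rate λ = 14.03/hr (tandem ⇒ throughput preserved).
W₁ = 1/(μ₁−λ) = 1/(46.79−14.03) = 0.03053 hr
W₂ = 1/(μ₂−λ) = 1/(17.49−14.03) = 0.28902 hr
W_total = W₁ + W₂ = 0.03053 + 0.28902 = 0.31954 hr

Final: 0.31954 hr


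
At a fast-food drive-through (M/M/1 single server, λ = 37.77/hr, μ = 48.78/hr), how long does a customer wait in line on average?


ρ = 37.77/48.78 = 0.7743
Wq = ρ/(μ−λ) = 0.7743/(48.78 − 37.77) = 0.7743/11.01 = 0.07033 hr

Final: 0.07033 hr


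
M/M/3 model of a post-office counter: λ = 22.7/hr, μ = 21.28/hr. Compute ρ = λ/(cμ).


ρ = λ/(cμ) = 22.7/(3·21.28) = 22.7/63.84 = 0.3556

Final: 0.3556


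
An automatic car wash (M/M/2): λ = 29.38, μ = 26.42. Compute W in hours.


a = 1.1120; ρ = 0.5560; P₀ = 0.285332
Lq = P₀·a^c·ρ/(c!(1−ρ)²) = 0.49764
Wq = Lq/λ = 0.49764/29.38 = 0.01694 hr
W = Wq + 1/μ = 0.01694 + 0.03785 = 0.05479 hr

Final: 0.05479 hr


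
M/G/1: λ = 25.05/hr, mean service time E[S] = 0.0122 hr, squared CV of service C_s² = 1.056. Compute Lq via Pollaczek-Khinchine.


ρ = λ·E[S] = 25.05·0.0122 = 0.3056
Lq = ρ²(1+C_s²)/(2(1−ρ)) = 0.09340·(1+1.056)/(2·0.6944)
= 0.09340·2.0560/1.3888 = 0.13827

Final: 0.13827


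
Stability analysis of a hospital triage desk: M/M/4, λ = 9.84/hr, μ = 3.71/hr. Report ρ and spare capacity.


Total capacity cμ = 4·3.71 = 14.84/hr
ρ = λ/(cμ) = 9.84/14.84 = 0.6631
Stable ⇔ ρ < 1: YES
Spare capacity = cμ − λ = 14.84 − 9.84 = 5.00/hr

Final: ρ = 0.6631; stable; margin = 5.00/hr


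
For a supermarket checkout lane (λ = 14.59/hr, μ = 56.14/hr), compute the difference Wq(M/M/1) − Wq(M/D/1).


ρ = 14.59/56.14 = 0.2599
Wq(M/M/1) = ρ/(μ−λ) = 0.2599/41.55 = 0.006255 hr
Wq(M/D/1) = ρ/(2(μ−λ)) = 0.003127 hr
Savings = 0.006255 − 0.003127 = 0.003127 hr

Final: 0.003127 hr


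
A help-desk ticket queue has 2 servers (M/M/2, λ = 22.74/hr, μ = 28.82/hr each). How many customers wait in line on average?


a = λ/μ = 0.7890; ρ = a/2 = 0.3945
P₀ = 0.434188
Lq = P₀·a^c·ρ / (c!·(1−ρ)²) = 0.434188·0.62258·0.3945/(2·0.36661)
= 0.14545

Final: 0.14545


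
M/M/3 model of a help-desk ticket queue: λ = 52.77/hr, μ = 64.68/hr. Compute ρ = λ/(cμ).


ρ = λ/(cμ) = 52.77/(3·64.68) = 52.77/194.04 = 0.2720

Final: 0.2720


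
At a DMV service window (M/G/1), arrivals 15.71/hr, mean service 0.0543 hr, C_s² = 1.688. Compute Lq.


ρ = λ·E[S] = 15.71·0.0543 = 0.8531
Lq = ρ²(1+C_s²)/(2(1−ρ)) = 0.7277·(1+1.688)/(2·0.1469)
= 0.7277·2.6880/0.2939 = 6.65565

Final: 6.65565


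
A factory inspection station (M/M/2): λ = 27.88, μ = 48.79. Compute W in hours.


a = 0.5714; ρ = 0.2857; P₀ = 0.555556
Lq = P₀·a^c·ρ/(c!(1−ρ)²) = 0.05079
Wq = Lq/λ = 0.05079/27.88 = 0.001822 hr
W = Wq + 1/μ = 0.001822 + 0.02050 = 0.02232 hr

Final: 0.02232 hr


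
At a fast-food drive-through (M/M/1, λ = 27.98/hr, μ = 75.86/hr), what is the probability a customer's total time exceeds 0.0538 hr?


W ~ Exponential(μ−λ) for M/M/1.
μ − λ = 75.86 − 27.98 = 47.8800
P(W > t) = e^{−(μ−λ)t} = e^{−2.5759} = 0.076082

Final: 0.076082


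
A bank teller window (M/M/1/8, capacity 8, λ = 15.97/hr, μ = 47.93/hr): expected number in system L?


ρ = 15.97/47.93 = 0.3332
L = ρ[1 − (K+1)ρ^K + Kρ^(K+1)] / [(1−ρ)(1−ρ^(K+1))]
Numerator: 0.3332·(1 − 9·0.0001519 + 8·0.00005061) = 0.332874
Denominator: (0.6668)·(0.999949) = 0.666772
L = 0.332874/0.666772 = 0.4992

Final: 0.4992


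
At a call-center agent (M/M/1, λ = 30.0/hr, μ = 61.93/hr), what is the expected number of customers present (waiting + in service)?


ρ = λ/μ = 30.0/61.93 = 0.4844
L = ρ/(1−ρ) = 0.4844/(1 − 0.4844) = 0.4844/0.5156 = 0.9396

Final: 0.9396


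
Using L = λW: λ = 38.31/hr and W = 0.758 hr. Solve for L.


L = λW = 38.31·0.758 = 29.0390

Final: 29.0390


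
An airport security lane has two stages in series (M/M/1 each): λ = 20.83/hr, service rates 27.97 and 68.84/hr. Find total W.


Each node sees arrival rate λ = 20.83/hr (tandem ⇒ throughput preserved).
W₁ = 1/(μ₁−λ) = 1/(27.97−20.83) = 0.14006 hr
W₂ = 1/(μ₂−λ) = 1/(68.84−20.83) = 0.02083 hr
W_total = W₁ + W₂ = 0.14006 + 0.02083 = 0.16089 hr

Final: 0.16089 hr


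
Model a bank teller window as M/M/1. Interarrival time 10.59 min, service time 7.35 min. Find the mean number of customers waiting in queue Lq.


λ = 60/10.59 = 5.6657 /hr
μ = 60/7.35 = 8.1633 /hr
ρ = λ/μ = 5.6657/8.1633 = 0.6941
Lq = ρ²/(1−ρ) = 0.4817/0.3059 = 1.5745

Final: 1.5745


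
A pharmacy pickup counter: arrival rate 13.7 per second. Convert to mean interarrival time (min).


Mean interarrival time = 1/λ = 1/13.7 second = 0.07299 second
In minutes: 0.07299 × 0.0166667 = 0.001217 min

Final: 0.001217 min


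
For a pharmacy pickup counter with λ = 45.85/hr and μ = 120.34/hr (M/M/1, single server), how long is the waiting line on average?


ρ = 45.85/120.34 = 0.3810
Lq = ρ²/(1−ρ) = 0.1452/0.6190 = 0.2345

Final: 0.2345


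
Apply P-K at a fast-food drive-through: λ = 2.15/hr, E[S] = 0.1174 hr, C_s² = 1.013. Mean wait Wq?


ρ = λ·E[S] = 2.15·0.1174 = 0.2524
E[S²] = E[S]²(1+C_s²) = 0.1174²·(1+1.013) = 0.027745
Wq = λ·E[S²]/(2(1−ρ)) = 2.15·0.027745/(2·0.7476) = 0.03990 hr

Final: 0.03990 hr


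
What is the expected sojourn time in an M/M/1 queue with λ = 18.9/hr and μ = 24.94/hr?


W = 1/(μ−λ) = 1/(24.94 − 18.9) = 1/6.04 = 0.1656 hr

Final: 0.1656 hr


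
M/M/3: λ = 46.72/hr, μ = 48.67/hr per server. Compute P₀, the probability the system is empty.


a = λ/μ = 46.72/48.67 = 0.9599; ρ = a/c = 0.3200
Σ_{k=0}^{2} a^k/k! (terms k=0..2) = 1.00000 + 0.95993 + 0.46074 = 2.42067
Tail: a^3/(3!(1−ρ)) = 0.88455/(6·0.6800) = 0.21680
P₀ = 1/(2.42067 + 0.21680) = 1/2.63747 = 0.379152

Final: 0.379152


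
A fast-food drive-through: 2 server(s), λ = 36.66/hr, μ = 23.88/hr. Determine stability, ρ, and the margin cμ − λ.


Total capacity cμ = 2·23.88 = 47.76/hr
ρ = λ/(cμ) = 36.66/47.76 = 0.7676
Stable ⇔ ρ < 1: YES
Spare capacity = cμ − λ = 47.76 − 36.66 = 11.10/hr

Final: ρ = 0.7676; stable; margin = 11.10/hr


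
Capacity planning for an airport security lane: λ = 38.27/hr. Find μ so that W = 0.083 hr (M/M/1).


W = 1/(μ−λ) ⇒ μ − λ = 1/W = 1/0.083 = 12.0482
μ = λ + 1/W = 38.27 + 12.0482 = 50.3182 per hr

Final: 50.3182 /hr


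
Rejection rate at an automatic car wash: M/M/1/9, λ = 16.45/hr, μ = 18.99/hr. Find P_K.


ρ = λ/μ = 16.45/18.99 = 0.8662
P_K = (1−ρ)ρ^K/(1−ρ^(K+1)) = (0.1338·0.274643)/(1 − 0.237908)
= 0.036735/0.762092 = 0.048203

Final: 0.048203


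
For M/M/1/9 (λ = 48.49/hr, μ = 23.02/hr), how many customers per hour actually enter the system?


ρ = 2.1064; P_K = (1−ρ)ρ^9/(1−ρ^10) = 0.525569
λ_eff = λ(1 − P_K) = 48.49·(1 − 0.525569) = 48.49·0.474431 = 23.0052 /hr

Final: 23.0052 /hr


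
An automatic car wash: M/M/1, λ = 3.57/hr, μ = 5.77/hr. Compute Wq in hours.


ρ = 3.57/5.77 = 0.6187
Wq = ρ/(μ−λ) = 0.6187/(5.77 − 3.57) = 0.6187/2.20 = 0.2812 hr

Final: 0.2812 hr


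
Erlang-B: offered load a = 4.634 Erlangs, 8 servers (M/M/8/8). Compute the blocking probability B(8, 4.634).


B(c,a) = (a^c/c!) / Σ_{k=0}^{c} a^k/k!
a^8/8! = 5.273849
Σ terms (k=0..8): 1.00000 + 4.63400 + 10.73698 + 16.58505 + 19.21378 + 17.80733 + 13.75320 + 9.10462 + 5.27385 = 98.108810
B = 5.273849/98.108810 = 0.053755

Final: 0.053755


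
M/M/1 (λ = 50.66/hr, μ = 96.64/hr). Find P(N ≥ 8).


ρ = 50.66/96.64 = 0.5242
P(N ≥ n) = ρ^n = 0.5242^8 = 0.005703

Final: 0.005703


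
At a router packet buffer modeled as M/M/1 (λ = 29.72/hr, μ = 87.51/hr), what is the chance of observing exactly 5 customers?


ρ = 29.72/87.51 = 0.3396
P_n = (1−ρ)·ρ^n = (1 − 0.3396)·0.3396^5 = 0.6604·0.004518 = 0.002984

Final: 0.002984


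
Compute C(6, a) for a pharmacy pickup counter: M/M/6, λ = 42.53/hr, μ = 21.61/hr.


a = λ/μ = 1.9681; ρ = a/6 = 0.3280
P₀ = 0.139539 (from M/M/c formula)
C(c,a) = [a^c/(c!(1−ρ))]·P₀ = [58.10904/(720·0.6720)]·0.139539
= 0.12010·0.139539 = 0.016759

Final: 0.016759


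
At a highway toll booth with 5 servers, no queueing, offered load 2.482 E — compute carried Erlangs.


B(5,2.482) = 0.068393 (Erlang-B)
Carried load = a(1 − B) = 2.482·(1 − 0.068393) = 2.482·0.931607 = 2.3122 E

Final: 2.3122 Erlangs


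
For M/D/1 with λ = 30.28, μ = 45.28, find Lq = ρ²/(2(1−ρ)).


ρ = 30.28/45.28 = 0.6687
M/D/1: Lq = ρ²/(2(1−ρ)) = 0.4472/(2·0.3313) = 0.67497

Final: 0.67497


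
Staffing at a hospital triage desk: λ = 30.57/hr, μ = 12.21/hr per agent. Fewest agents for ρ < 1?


Stability requires cμ > λ ⇔ c > λ/μ.
λ/μ = 30.57/12.21 = 2.5037
Minimum integer c = ⌊2.5037⌋ + 1 = 3
Check: 3·12.21 = 36.63 > 30.57, while 2·12.21 = 24.42 ≤ 30.57

Final: 3 servers


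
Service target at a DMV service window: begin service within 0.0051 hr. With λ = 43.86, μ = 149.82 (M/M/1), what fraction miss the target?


ρ = 43.86/149.82 = 0.2928
P(Wq > t) = ρ·e^{−(μ−λ)t} = 0.2928·e^{−0.5404}
= 0.2928·0.582518 = 0.170533

Final: 0.170533


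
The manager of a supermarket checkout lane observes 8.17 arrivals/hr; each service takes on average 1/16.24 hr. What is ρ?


ρ = λ/μ = 8.17/16.24 = 0.5031

Final: 0.5031


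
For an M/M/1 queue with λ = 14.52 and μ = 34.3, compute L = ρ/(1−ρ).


ρ = λ/μ = 14.52/34.3 = 0.4233
L = ρ/(1−ρ) = 0.4233/(1 − 0.4233) = 0.4233/0.5767 = 0.7341

Final: 0.7341


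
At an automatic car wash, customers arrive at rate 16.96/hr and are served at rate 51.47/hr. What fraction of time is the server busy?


ρ = λ/μ = 16.96/51.47 = 0.3295

Final: 0.3295


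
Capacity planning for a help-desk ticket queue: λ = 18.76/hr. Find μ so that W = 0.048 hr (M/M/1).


W = 1/(μ−λ) ⇒ μ − λ = 1/W = 1/0.048 = 20.8333
μ = λ + 1/W = 18.76 + 20.8333 = 39.5933 per hr

Final: 39.5933 /hr


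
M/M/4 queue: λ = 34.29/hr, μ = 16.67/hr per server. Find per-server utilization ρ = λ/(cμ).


ρ = λ/(cμ) = 34.29/(4·16.67) = 34.29/66.68 = 0.5142

Final: 0.5142


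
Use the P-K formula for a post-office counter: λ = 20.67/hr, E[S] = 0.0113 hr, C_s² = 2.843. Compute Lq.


ρ = λ·E[S] = 20.67·0.0113 = 0.2336
Lq = ρ²(1+C_s²)/(2(1−ρ)) = 0.05456·(1+2.843)/(2·0.7664)
= 0.05456·3.8430/1.5329 = 0.13677

Final: 0.13677


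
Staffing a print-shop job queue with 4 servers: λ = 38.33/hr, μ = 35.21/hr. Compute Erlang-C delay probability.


a = λ/μ = 1.0886; ρ = a/4 = 0.2722
P₀ = 0.335958 (from M/M/c formula)
C(c,a) = [a^c/(c!(1−ρ))]·P₀ = [1.40440/(24·0.7278)]·0.335958
= 0.08040·0.335958 = 0.027010

Final: 0.027010


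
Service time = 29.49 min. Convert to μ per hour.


μ = 1/(service time) in consistent units.
1 hour = 60 min, so μ = 60/29.49 = 2.0346 per hour

Final: 2.0346 /hr


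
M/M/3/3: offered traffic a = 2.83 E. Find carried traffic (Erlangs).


B(3,2.83) = 0.325313 (Erlang-B)
Carried load = a(1 − B) = 2.83·(1 − 0.325313) = 2.83·0.674687 = 1.9094 E

Final: 1.9094 Erlangs


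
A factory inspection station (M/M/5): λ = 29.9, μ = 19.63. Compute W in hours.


a = 1.5232; ρ = 0.3046; P₀ = 0.217640
Lq = P₀·a^c·ρ/(c!(1−ρ)²) = 0.009368
Wq = Lq/λ = 0.009368/29.9 = 0.0003133 hr
W = Wq + 1/μ = 0.0003133 + 0.05094 = 0.05126 hr

Final: 0.05126 hr


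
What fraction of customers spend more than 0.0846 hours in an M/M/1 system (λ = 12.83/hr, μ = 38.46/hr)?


W ~ Exponential(μ−λ) for M/M/1.
μ − λ = 38.46 − 12.83 = 25.6300
P(W > t) = e^{−(μ−λ)t} = e^{−2.1683} = 0.114372

Final: 0.114372


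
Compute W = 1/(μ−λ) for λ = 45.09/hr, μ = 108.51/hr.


W = 1/(μ−λ) = 1/(108.51 − 45.09) = 1/63.42 = 0.01577 hr

Final: 0.01577 hr


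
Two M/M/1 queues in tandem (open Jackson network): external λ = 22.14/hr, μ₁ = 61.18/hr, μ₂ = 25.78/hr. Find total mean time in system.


Each node sees arrival rate λ = 22.14/hr (tandem ⇒ throughput preserved).
W₁ = 1/(μ₁−λ) = 1/(61.18−22.14) = 0.02561 hr
W₂ = 1/(μ₂−λ) = 1/(25.78−22.14) = 0.27473 hr
W_total = W₁ + W₂ = 0.02561 + 0.27473 = 0.30034 hr

Final: 0.30034 hr


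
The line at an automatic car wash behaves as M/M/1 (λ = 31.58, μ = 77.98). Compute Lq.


ρ = 31.58/77.98 = 0.4050
Lq = ρ²/(1−ρ) = 0.1640/0.5950 = 0.2756

Final: 0.2756


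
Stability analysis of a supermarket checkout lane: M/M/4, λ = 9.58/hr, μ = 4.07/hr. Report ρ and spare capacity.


Total capacity cμ = 4·4.07 = 16.28/hr
ρ = λ/(cμ) = 9.58/16.28 = 0.5885
Stable ⇔ ρ < 1: YES
Spare capacity = cμ − λ = 16.28 − 9.58 = 6.70/hr

Final: ρ = 0.5885; stable; margin = 6.70/hr


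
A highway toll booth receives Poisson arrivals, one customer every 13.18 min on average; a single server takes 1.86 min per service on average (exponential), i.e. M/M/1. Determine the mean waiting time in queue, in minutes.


λ = 60/13.18 = 4.5524 /hr
μ = 60/1.86 = 32.2581 /hr
ρ = λ/μ = 4.5524/32.2581 = 0.1411
Wq = ρ/(μ−λ) = 0.1411/(32.2581−4.5524) = 0.005094 hr
In minutes: 0.005094·60 = 0.3056 min

Final: 0.3056 min


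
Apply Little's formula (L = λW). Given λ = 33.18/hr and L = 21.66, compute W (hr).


W = L/λ = 21.66/33.18 = 0.6528 hr

Final: 0.6528 hr


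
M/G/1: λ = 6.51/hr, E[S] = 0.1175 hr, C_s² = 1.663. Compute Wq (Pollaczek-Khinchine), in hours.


ρ = λ·E[S] = 6.51·0.1175 = 0.7649
E[S²] = E[S]²(1+C_s²) = 0.1175²·(1+1.663) = 0.036766
Wq = λ·E[S²]/(2(1−ρ)) = 6.51·0.036766/(2·0.2351) = 0.50909 hr

Final: 0.50909 hr


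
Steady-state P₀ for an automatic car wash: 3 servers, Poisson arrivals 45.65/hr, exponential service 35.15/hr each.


a = λ/μ = 45.65/35.15 = 1.2987; ρ = a/c = 0.4329
Σ_{k=0}^{2} a^k/k! (terms k=0..2) = 1.00000 + 1.29872 + 0.84334 = 3.14206
Tail: a^3/(3!(1−ρ)) = 2.19052/(6·0.5671) = 0.64378
P₀ = 1/(3.14206 + 0.64378) = 1/3.78584 = 0.264142

Final: 0.264142


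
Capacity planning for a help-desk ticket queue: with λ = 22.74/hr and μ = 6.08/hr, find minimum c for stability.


Stability requires cμ > λ ⇔ c > λ/μ.
λ/μ = 22.74/6.08 = 3.7401
Minimum integer c = ⌊3.7401⌋ + 1 = 4
Check: 4·6.08 = 24.32 > 22.74, while 3·6.08 = 18.24 ≤ 22.74

Final: 4 servers


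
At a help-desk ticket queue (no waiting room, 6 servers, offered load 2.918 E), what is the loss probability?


B(c,a) = (a^c/c!) / Σ_{k=0}^{c} a^k/k!
a^6/6! = 0.857392
Σ terms (k=0..6): 1.00000 + 2.91800 + 4.25736 + 4.14099 + 3.02086 + 1.76297 + 0.85739 = 17.957574
B = 0.857392/17.957574 = 0.047745

Final: 0.047745


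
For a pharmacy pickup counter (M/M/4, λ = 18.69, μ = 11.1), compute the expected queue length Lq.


a = λ/μ = 1.6838; ρ = a/4 = 0.4209
P₀ = 0.182637
Lq = P₀·a^c·ρ / (c!·(1−ρ)²) = 0.182637·8.03795·0.4209/(24·0.33530)
= 0.07679

Final: 0.07679


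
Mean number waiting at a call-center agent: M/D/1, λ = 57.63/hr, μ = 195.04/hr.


ρ = 57.63/195.04 = 0.2955
M/D/1: Lq = ρ²/(2(1−ρ)) = 0.08731/(2·0.7045) = 0.06196

Final: 0.06196


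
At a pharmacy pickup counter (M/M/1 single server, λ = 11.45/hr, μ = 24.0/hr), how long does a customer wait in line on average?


ρ = 11.45/24.0 = 0.4771
Wq = ρ/(μ−λ) = 0.4771/(24.0 − 11.45) = 0.4771/12.55 = 0.03801 hr

Final: 0.03801 hr


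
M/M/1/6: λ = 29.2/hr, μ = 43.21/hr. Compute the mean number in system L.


ρ = 29.2/43.21 = 0.6758
L = ρ[1 − (K+1)ρ^K + Kρ^(K+1)] / [(1−ρ)(1−ρ^(K+1))]
Numerator: 0.6758·(1 − 7·0.095234 + 6·0.064356) = 0.486216
Denominator: (0.3242)·(0.935644) = 0.303364
L = 0.486216/0.303364 = 1.6027

Final: 1.6027


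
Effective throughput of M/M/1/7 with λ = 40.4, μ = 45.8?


ρ = 0.8821; P_K = (1−ρ)ρ^7/(1−ρ^8) = 0.077343
λ_eff = λ(1 − P_K) = 40.4·(1 − 0.077343) = 40.4·0.922657 = 37.2753 /hr

Final: 37.2753 /hr


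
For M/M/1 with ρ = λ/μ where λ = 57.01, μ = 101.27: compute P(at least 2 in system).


ρ = 57.01/101.27 = 0.5630
P(N ≥ n) = ρ^n = 0.5630^2 = 0.316913

Final: 0.316913


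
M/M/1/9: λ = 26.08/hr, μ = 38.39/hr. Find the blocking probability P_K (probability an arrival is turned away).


ρ = λ/μ = 26.08/38.39 = 0.6793
P_K = (1−ρ)ρ^K/(1−ρ^(K+1)) = (0.3207·0.030818)/(1 − 0.020936)
= 0.009882/0.979064 = 0.010093

Final: 0.010093


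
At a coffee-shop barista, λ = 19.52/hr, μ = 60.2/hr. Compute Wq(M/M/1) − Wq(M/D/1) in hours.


ρ = 19.52/60.2 = 0.3243
Wq(M/M/1) = ρ/(μ−λ) = 0.3243/40.68 = 0.007971 hr
Wq(M/D/1) = ρ/(2(μ−λ)) = 0.003985 hr
Savings = 0.007971 − 0.003985 = 0.003985 hr

Final: 0.003985 hr


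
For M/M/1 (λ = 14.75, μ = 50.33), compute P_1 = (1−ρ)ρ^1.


ρ = 14.75/50.33 = 0.2931
P_n = (1−ρ)·ρ^n = (1 − 0.2931)·0.2931^1 = 0.7069·0.293066 = 0.207178

Final: 0.207178


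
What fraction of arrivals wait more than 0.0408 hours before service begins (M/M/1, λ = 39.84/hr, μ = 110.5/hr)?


ρ = 39.84/110.5 = 0.3605
P(Wq > t) = ρ·e^{−(μ−λ)t} = 0.3605·e^{−2.8829}
= 0.3605·0.055971 = 0.020180

Final: 0.020180


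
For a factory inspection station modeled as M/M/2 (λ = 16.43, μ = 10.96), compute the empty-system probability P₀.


a = λ/μ = 16.43/10.96 = 1.4991; ρ = a/c = 0.7495
Σ_{k=0}^{1} a^k/k! (terms k=0..1) = 1.00000 + 1.49909 = 2.49909
Tail: a^2/(2!(1−ρ)) = 2.24726/(2·0.2505) = 4.48634
P₀ = 1/(2.49909 + 4.48634) = 1/6.98543 = 0.143155

Final: 0.143155


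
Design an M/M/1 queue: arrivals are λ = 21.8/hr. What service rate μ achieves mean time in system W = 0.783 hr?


W = 1/(μ−λ) ⇒ μ − λ = 1/W = 1/0.783 = 1.2771
μ = λ + 1/W = 21.8 + 1.2771 = 23.0771 per hr

Final: 23.0771 /hr


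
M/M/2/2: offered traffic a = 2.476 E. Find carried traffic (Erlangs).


B(2,2.476) = 0.468606 (Erlang-B)
Carried load = a(1 − B) = 2.476·(1 − 0.468606) = 2.476·0.531394 = 1.3157 E

Final: 1.3157 Erlangs


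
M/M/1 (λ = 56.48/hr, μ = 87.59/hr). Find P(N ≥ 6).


ρ = 56.48/87.59 = 0.6448
P(N ≥ n) = ρ^n = 0.6448^6 = 0.071885

Final: 0.071885


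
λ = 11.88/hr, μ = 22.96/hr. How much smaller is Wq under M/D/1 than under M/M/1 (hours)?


ρ = 11.88/22.96 = 0.5174
Wq(M/M/1) = ρ/(μ−λ) = 0.5174/11.08 = 0.04670 hr
Wq(M/D/1) = ρ/(2(μ−λ)) = 0.02335 hr
Savings = 0.04670 − 0.02335 = 0.02335 hr

Final: 0.02335 hr


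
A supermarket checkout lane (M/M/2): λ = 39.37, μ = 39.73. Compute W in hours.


a = 0.9909; ρ = 0.4955; P₀ = 0.337373
Lq = P₀·a^c·ρ/(c!(1−ρ)²) = 0.32242
Wq = Lq/λ = 0.32242/39.37 = 0.008189 hr
W = Wq + 1/μ = 0.008189 + 0.02517 = 0.03336 hr

Final: 0.03336 hr


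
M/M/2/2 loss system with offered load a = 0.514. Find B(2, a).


B(c,a) = (a^c/c!) / Σ_{k=0}^{c} a^k/k!
a^2/2! = 0.132098
Σ terms (k=0..2): 1.00000 + 0.51400 + 0.13210 = 1.646098
B = 0.132098/1.646098 = 0.080249

Final: 0.080249


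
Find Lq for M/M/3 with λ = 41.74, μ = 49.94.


a = λ/μ = 0.8358; ρ = a/3 = 0.2786
P₀ = 0.431039
Lq = P₀·a^c·ρ / (c!·(1−ρ)²) = 0.431039·0.58386·0.2786/(6·0.52042)
= 0.02245

Final: 0.02245


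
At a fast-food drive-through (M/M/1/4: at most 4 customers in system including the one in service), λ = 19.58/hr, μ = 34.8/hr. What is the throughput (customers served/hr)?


ρ = 0.5626; P_K = (1−ρ)ρ^4/(1−ρ^5) = 0.046449
λ_eff = λ(1 − P_K) = 19.58·(1 − 0.046449) = 19.58·0.953551 = 18.6705 /hr

Final: 18.6705 /hr


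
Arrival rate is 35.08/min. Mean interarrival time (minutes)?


Mean interarrival time = 1/λ = 1/35.08 minute = 0.02851 minute
In minutes: 0.02851 × 1 = 0.02851 min

Final: 0.02851 min


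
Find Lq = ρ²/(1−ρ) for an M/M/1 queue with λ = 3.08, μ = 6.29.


ρ = 3.08/6.29 = 0.4897
Lq = ρ²/(1−ρ) = 0.2398/0.5103 = 0.4698

Final: 0.4698


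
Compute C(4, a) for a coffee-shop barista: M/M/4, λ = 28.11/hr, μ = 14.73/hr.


a = λ/μ = 1.9084; ρ = a/4 = 0.4771
P₀ = 0.144002 (from M/M/c formula)
C(c,a) = [a^c/(c!(1−ρ))]·P₀ = [13.26271/(24·0.5229)]·0.144002
= 1.05680·0.144002 = 0.152181

Final: 0.152181


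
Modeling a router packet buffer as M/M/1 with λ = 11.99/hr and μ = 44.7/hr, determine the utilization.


ρ = λ/μ = 11.99/44.7 = 0.2682

Final: 0.2682


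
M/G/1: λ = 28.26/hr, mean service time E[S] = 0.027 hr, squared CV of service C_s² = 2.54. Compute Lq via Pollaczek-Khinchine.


ρ = λ·E[S] = 28.26·0.027 = 0.7630
Lq = ρ²(1+C_s²)/(2(1−ρ)) = 0.5822·(1+2.54)/(2·0.2370)
= 0.5822·3.5400/0.4740 = 4.34844

Final: 4.34844


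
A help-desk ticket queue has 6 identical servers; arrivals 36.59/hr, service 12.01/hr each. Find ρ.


ρ = λ/(cμ) = 36.59/(6·12.01) = 36.59/72.06 = 0.5078

Final: 0.5078


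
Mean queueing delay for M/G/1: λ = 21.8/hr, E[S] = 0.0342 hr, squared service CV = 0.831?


ρ = λ·E[S] = 21.8·0.0342 = 0.7456
E[S²] = E[S]²(1+C_s²) = 0.0342²·(1+0.831) = 0.002142
Wq = λ·E[S²]/(2(1−ρ)) = 21.8·0.002142/(2·0.2544) = 0.09174 hr

Final: 0.09174 hr


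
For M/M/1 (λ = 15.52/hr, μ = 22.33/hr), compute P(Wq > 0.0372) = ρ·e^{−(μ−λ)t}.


ρ = 15.52/22.33 = 0.6950
P(Wq > t) = ρ·e^{−(μ−λ)t} = 0.6950·e^{−0.2533}
= 0.6950·0.776210 = 0.539489

Final: 0.539489


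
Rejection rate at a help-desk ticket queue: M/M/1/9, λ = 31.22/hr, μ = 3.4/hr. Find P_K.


ρ = λ/μ = 31.22/3.4 = 9.1824
P_K = (1−ρ)ρ^K/(1−ρ^(K+1)) = (-8.1824·464072501.485850)/(1 − 4261277498.937716)
= -3797204997.451866/-4261277497.937716 = 0.891095

Final: 0.891095


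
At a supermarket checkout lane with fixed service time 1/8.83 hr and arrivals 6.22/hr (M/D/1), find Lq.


ρ = 6.22/8.83 = 0.7044
M/D/1: Lq = ρ²/(2(1−ρ)) = 0.4962/(2·0.2956) = 0.83936

Final: 0.83936


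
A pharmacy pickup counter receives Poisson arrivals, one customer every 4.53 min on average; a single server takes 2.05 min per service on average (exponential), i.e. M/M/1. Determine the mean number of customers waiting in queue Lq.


λ = 60/4.53 = 13.2450 /hr
μ = 60/2.05 = 29.2683 /hr
ρ = λ/μ = 13.2450/29.2683 = 0.4525
Lq = ρ²/(1−ρ) = 0.2048/0.5475 = 0.3741

Final: 0.3741


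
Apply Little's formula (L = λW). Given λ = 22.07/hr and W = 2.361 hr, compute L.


L = λW = 22.07·2.361 = 52.1073

Final: 52.1073


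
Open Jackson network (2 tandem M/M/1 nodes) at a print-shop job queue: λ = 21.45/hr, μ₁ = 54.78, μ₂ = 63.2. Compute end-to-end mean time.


Each node sees arrival rate λ = 21.45/hr (tandem ⇒ throughput preserved).
W₁ = 1/(μ₁−λ) = 1/(54.78−21.45) = 0.03000 hr
W₂ = 1/(μ₂−λ) = 1/(63.2−21.45) = 0.02395 hr
W_total = W₁ + W₂ = 0.03000 + 0.02395 = 0.05396 hr

Final: 0.05396 hr


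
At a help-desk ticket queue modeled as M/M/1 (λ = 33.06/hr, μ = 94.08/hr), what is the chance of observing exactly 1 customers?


ρ = 33.06/94.08 = 0.3514
P_n = (1−ρ)·ρ^n = (1 − 0.3514)·0.3514^1 = 0.6486·0.351403 = 0.227919

Final: 0.227919


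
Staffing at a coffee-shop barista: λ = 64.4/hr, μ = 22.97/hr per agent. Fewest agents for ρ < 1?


Stability requires cμ > λ ⇔ c > λ/μ.
λ/μ = 64.4/22.97 = 2.8037
Minimum integer c = ⌊2.8037⌋ + 1 = 3
Check: 3·22.97 = 68.91 > 64.4, while 2·22.97 = 45.94 ≤ 64.4

Final: 3 servers


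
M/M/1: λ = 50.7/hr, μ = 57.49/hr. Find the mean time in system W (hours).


W = 1/(μ−λ) = 1/(57.49 − 50.7) = 1/6.79 = 0.1473 hr

Final: 0.1473 hr


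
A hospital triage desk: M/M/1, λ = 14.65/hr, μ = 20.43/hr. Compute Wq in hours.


ρ = 14.65/20.43 = 0.7171
Wq = ρ/(μ−λ) = 0.7171/(20.43 − 14.65) = 0.7171/5.78 = 0.1241 hr

Final: 0.1241 hr


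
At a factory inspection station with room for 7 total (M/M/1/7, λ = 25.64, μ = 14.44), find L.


ρ = 25.64/14.44 = 1.7756
L = ρ[1 − (K+1)ρ^K + Kρ^(K+1)] / [(1−ρ)(1−ρ^(K+1))]
Numerator: 1.7756·(1 − 8·55.648799 + 7·98.811302) = 439.446736
Denominator: (-0.7756)·(-97.811302) = 75.864722
L = 439.446736/75.864722 = 5.7925

Final: 5.7925


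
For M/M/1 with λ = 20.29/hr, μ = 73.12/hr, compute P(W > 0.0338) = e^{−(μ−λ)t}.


W ~ Exponential(μ−λ) for M/M/1.
μ − λ = 73.12 − 20.29 = 52.8300
P(W > t) = e^{−(μ−λ)t} = e^{−1.7857} = 0.167687

Final: 0.167687


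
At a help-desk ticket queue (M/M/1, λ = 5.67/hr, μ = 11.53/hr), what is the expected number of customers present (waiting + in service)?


ρ = λ/μ = 5.67/11.53 = 0.4918
L = ρ/(1−ρ) = 0.4918/(1 − 0.4918) = 0.4918/0.5082 = 0.9676

Final: 0.9676


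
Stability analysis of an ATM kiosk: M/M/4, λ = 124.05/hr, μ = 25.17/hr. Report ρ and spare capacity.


Total capacity cμ = 4·25.17 = 100.68/hr
ρ = λ/(cμ) = 124.05/100.68 = 1.2321
Stable ⇔ ρ < 1: NO
Spare capacity = cμ − λ = 100.68 − 124.05 = -23.37/hr

Final: ρ = 1.2321; unstable; margin = -23.37/hr


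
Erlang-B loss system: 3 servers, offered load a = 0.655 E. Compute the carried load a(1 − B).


B(3,0.655) = 0.024440 (Erlang-B)
Carried load = a(1 − B) = 0.655·(1 − 0.024440) = 0.655·0.975560 = 0.6390 E

Final: 0.6390 Erlangs


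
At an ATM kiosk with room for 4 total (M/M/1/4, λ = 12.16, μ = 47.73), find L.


ρ = 12.16/47.73 = 0.2548
L = ρ[1 − (K+1)ρ^K + Kρ^(K+1)] / [(1−ρ)(1−ρ^(K+1))]
Numerator: 0.2548·(1 − 5·0.004213 + 4·0.001073) = 0.250494
Denominator: (0.7452)·(0.998927) = 0.744434
L = 0.250494/0.744434 = 0.3365

Final: 0.3365


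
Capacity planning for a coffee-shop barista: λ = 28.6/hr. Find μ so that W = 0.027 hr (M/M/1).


W = 1/(μ−λ) ⇒ μ − λ = 1/W = 1/0.027 = 37.0370
μ = λ + 1/W = 28.6 + 37.0370 = 65.6370 per hr

Final: 65.6370 /hr


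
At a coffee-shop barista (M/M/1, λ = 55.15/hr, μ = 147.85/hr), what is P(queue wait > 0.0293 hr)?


ρ = 55.15/147.85 = 0.3730
P(Wq > t) = ρ·e^{−(μ−λ)t} = 0.3730·e^{−2.7161}
= 0.3730·0.066132 = 0.024668

Final: 0.024668


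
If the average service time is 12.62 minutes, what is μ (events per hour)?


μ = 1/(service time) in consistent units.
1 hour = 60 min, so μ = 60/12.62 = 4.7544 per hour

Final: 4.7544 /hr


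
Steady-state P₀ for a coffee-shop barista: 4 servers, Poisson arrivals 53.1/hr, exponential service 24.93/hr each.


a = λ/μ = 53.1/24.93 = 2.1300; ρ = a/c = 0.5325
Σ_{k=0}^{3} a^k/k! (terms k=0..3) = 1.00000 + 2.12996 + 2.26837 + 1.61052 = 7.00885
Tail: a^4/(4!(1−ρ)) = 20.58207/(24·0.4675) = 1.83437
P₀ = 1/(7.00885 + 1.83437) = 1/8.84323 = 0.113081

Final: 0.113081


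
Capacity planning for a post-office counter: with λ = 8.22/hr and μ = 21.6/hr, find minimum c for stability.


Stability requires cμ > λ ⇔ c > λ/μ.
λ/μ = 8.22/21.6 = 0.3806
Minimum integer c = ⌊0.3806⌋ + 1 = 1
Check: 1·21.6 = 21.60 > 8.22, while 0·21.6 = 0.00 ≤ 8.22

Final: 1 servers


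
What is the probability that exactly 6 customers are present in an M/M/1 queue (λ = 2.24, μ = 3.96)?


ρ = 2.24/3.96 = 0.5657
P_n = (1−ρ)·ρ^n = (1 − 0.5657)·0.5657^6 = 0.4343·0.032758 = 0.014228

Final: 0.014228
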